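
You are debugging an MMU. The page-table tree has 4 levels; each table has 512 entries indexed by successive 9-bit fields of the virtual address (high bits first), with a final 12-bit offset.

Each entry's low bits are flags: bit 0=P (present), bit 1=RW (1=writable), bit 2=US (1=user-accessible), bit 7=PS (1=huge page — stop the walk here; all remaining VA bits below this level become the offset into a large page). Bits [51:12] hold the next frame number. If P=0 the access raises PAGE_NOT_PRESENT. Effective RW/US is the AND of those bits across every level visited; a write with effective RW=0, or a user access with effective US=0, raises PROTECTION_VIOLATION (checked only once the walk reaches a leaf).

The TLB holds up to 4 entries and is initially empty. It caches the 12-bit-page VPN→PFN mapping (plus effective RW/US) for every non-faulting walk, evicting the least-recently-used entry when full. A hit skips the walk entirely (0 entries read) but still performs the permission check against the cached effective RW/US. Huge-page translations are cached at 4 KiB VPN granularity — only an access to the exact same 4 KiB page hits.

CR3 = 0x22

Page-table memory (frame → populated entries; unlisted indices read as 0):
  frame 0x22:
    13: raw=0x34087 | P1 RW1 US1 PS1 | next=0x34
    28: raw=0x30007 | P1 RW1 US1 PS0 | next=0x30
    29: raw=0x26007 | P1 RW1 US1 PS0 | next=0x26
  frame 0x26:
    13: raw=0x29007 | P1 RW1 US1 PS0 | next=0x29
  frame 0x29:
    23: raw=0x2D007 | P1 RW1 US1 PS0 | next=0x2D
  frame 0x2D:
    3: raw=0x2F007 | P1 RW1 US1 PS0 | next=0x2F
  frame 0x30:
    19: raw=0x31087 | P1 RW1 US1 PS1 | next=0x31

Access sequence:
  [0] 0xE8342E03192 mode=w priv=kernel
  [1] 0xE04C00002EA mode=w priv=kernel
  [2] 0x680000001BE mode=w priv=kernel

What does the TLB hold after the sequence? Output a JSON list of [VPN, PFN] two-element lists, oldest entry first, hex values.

Trace:
#0 VA=0xE8342E03192 (w,kernel):
  lvl0: tbl 0x22, slot 29 ⇒ 0x26007 (P1/RW1/US1/PS0)
  lvl1: tbl 0x26, slot 13 ⇒ 0x29007 (P1/RW1/US1/PS0)
  lvl2: tbl 0x29, slot 23 ⇒ 0x2D007 (P1/RW1/US1/PS0)
  lvl3: tbl 0x2D, slot 3 ⇒ 0x2F007 (P1/RW1/US1/PS0)
  → PA=0x2F192  (4 entries read)
#1 VA=0xE04C00002EA (w,kernel):
  lvl0: tbl 0x22, slot 28 ⇒ 0x30007 (P1/RW1/US1/PS0)
  lvl1: tbl 0x30, slot 19 ⇒ 0x31087 (P1/RW1/US1/PS1)
  → PA=0x312EA (huge @L1)  (2 entries read)
#2 VA=0x680000001BE (w,kernel):
  lvl0: tbl 0x22, slot 13 ⇒ 0x34087 (P1/RW1/US1/PS1)
  → PA=0x341BE (huge @L0)  (1 entries read)

TLB: [["0xE8342E03", "0x2F"], ["0xE04C0000", "0x31"], ["0x68000000", "0x34"]]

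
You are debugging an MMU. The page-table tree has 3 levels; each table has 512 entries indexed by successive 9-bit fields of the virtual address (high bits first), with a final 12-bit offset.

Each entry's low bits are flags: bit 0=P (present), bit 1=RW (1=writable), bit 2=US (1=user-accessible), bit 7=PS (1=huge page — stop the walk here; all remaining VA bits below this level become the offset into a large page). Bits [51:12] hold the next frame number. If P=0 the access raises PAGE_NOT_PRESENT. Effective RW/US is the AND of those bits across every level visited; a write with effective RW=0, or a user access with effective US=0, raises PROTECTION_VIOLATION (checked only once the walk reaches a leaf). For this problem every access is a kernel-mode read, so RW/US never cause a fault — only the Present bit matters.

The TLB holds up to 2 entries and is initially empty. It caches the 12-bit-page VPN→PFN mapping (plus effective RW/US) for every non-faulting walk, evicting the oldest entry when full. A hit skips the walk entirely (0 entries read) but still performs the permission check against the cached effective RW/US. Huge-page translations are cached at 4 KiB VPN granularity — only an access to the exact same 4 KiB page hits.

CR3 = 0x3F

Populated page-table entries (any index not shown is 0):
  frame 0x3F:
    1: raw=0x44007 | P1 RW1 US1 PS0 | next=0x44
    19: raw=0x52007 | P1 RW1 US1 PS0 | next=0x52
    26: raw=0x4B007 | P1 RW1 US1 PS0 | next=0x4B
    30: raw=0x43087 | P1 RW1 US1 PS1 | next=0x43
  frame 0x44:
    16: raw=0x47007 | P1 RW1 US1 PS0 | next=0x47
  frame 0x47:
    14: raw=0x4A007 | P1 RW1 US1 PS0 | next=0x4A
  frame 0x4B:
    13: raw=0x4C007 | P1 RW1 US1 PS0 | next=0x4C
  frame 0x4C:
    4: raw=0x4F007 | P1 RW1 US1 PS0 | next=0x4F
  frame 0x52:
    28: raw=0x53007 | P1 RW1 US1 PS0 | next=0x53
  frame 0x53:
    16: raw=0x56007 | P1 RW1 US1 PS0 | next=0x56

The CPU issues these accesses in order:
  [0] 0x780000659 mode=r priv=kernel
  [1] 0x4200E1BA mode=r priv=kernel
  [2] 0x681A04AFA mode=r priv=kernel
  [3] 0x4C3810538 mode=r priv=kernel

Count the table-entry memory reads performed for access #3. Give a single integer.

Walk each access:
#0 VA=0x780000659 (r,kernel):
  [0] read 0x3F idx=30: raw=0x43087 flags P=1 W=1 U=1 S=1
  ⇒ phys 0x43659 (huge @L0)  [1 reads]
#1 VA=0x4200E1BA (r,kernel):
  [0] read 0x3F idx=1: raw=0x44007 flags P=1 W=1 U=1 S=0
  [1] read 0x44 idx=16: raw=0x47007 flags P=1 W=1 U=1 S=0
  [2] read 0x47 idx=14: raw=0x4A007 flags P=1 W=1 U=1 S=0
  ⇒ phys 0x4A1BA  [3 reads]
#2 VA=0x681A04AFA (r,kernel):
  [0] read 0x3F idx=26: raw=0x4B007 flags P=1 W=1 U=1 S=0
  [1] read 0x4B idx=13: raw=0x4C007 flags P=1 W=1 U=1 S=0
  [2] read 0x4C idx=4: raw=0x4F007 flags P=1 W=1 U=1 S=0
  ⇒ phys 0x4FAFA  [3 reads]
#3 VA=0x4C3810538 (r,kernel):
  [0] read 0x3F idx=19: raw=0x52007 flags P=1 W=1 U=1 S=0
  [1] read 0x52 idx=28: raw=0x53007 flags P=1 W=1 U=1 S=0
  [2] read 0x53 idx=16: raw=0x56007 flags P=1 W=1 U=1 S=0
  ⇒ phys 0x56538  [3 reads]

Entries read for #3: 3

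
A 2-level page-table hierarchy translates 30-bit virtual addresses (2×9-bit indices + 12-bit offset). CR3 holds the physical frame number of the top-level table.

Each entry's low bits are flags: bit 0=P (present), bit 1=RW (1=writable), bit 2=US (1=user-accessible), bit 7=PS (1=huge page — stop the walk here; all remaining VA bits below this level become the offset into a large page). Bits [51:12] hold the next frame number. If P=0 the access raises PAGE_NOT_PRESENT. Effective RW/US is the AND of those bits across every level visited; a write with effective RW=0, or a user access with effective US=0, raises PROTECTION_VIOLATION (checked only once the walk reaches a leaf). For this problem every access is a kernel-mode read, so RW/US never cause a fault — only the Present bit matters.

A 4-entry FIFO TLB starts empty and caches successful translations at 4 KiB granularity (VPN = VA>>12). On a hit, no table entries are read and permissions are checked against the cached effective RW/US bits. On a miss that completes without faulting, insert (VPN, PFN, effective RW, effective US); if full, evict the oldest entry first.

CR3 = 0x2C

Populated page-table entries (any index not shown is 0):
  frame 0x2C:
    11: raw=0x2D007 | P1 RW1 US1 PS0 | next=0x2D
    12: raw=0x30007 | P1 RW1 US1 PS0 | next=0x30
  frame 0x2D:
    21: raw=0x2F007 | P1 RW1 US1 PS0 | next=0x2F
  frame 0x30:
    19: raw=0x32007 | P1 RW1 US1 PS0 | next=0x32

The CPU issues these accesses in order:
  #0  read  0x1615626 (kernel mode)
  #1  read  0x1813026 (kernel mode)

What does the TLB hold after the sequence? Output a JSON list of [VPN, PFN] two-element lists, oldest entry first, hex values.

Walk each access:
#0 VA=0x1615626 (r,kernel):
  L0 @0x2C[11] → 0x2D007  P=1,RW=1,US=1,PS=0
  L1 @0x2D[21] → 0x2F007  P=1,RW=1,US=1,PS=0
  → PA=0x2F626  (2 entries read)
#1 VA=0x1813026 (r,kernel):
  L0 @0x2C[12] → 0x30007  P=1,RW=1,US=1,PS=0
  L1 @0x30[19] → 0x32007  P=1,RW=1,US=1,PS=0
  → PA=0x32026  (2 entries read)

TLB: [["0x1615", "0x2F"], ["0x1813", "0x32"]]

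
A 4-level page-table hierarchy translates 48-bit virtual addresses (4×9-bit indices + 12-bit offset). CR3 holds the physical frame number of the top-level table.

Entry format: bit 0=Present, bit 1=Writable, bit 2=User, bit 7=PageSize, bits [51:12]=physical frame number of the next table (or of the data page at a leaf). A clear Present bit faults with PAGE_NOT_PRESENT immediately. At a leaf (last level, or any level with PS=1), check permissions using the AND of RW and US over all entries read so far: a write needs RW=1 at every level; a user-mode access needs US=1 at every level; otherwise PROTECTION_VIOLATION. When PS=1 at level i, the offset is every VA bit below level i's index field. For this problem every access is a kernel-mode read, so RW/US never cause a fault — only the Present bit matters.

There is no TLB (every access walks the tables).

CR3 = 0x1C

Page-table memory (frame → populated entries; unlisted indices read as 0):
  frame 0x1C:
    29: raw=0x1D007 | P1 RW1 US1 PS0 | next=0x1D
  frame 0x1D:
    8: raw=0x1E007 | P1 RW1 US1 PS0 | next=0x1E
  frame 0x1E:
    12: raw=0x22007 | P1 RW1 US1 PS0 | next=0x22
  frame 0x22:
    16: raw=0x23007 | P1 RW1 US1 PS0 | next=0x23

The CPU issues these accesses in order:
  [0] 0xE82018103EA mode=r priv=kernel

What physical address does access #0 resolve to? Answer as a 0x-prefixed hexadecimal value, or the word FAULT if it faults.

Trace:
#0 VA=0xE82018103EA (r,kernel):
  [0] read 0x1C idx=29: raw=0x1D007 flags P=1 W=1 U=1 S=0
  [1] read 0x1D idx=8: raw=0x1E007 flags P=1 W=1 U=1 S=0
  [2] read 0x1E idx=12: raw=0x22007 flags P=1 W=1 U=1 S=0
  [3] read 0x22 idx=16: raw=0x23007 flags P=1 W=1 U=1 S=0
  → PA=0x233EA  (4 entries read)

Access #0 PA: 0x233EA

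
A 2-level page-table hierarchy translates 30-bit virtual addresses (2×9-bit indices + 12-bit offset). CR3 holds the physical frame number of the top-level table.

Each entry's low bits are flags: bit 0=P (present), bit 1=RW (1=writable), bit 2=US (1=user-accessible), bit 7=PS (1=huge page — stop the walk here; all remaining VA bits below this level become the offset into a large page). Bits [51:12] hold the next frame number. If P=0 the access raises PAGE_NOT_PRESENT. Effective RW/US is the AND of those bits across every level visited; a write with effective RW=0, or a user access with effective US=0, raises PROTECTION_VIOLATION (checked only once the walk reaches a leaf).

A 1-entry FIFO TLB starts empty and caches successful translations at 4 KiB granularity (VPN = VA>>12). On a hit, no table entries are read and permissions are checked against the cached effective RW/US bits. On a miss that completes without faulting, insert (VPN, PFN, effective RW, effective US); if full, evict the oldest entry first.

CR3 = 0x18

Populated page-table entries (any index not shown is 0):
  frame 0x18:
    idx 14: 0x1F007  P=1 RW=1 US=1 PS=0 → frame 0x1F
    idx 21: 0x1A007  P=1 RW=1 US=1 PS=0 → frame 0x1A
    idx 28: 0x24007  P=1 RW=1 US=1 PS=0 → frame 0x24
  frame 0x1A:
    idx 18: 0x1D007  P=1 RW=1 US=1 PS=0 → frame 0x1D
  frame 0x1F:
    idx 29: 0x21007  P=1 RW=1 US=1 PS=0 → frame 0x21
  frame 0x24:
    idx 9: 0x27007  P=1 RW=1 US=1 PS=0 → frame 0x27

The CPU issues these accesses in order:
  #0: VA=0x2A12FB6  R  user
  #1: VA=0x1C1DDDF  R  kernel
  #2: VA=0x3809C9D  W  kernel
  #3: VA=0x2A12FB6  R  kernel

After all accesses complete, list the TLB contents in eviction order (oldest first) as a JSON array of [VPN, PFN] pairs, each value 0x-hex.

Trace:
#0 VA=0x2A12FB6 (r,user):
  lvl0: tbl 0x18, slot 21 ⇒ 0x1A007 (P1/RW1/US1/PS0)
  lvl1: tbl 0x1A, slot 18 ⇒ 0x1D007 (P1/RW1/US1/PS0)
  ✓ 0x1DFB6  — 2 lookups
#1 VA=0x1C1DDDF (r,kernel):
  lvl0: tbl 0x18, slot 14 ⇒ 0x1F007 (P1/RW1/US1/PS0)
  lvl1: tbl 0x1F, slot 29 ⇒ 0x21007 (P1/RW1/US1/PS0)
  ✓ 0x21DDF  — 2 lookups
#2 VA=0x3809C9D (w,kernel):
  lvl0: tbl 0x18, slot 28 ⇒ 0x24007 (P1/RW1/US1/PS0)
  lvl1: tbl 0x24, slot 9 ⇒ 0x27007 (P1/RW1/US1/PS0)
  ✓ 0x27C9D  — 2 lookups
#3 VA=0x2A12FB6 (r,kernel):
  lvl0: tbl 0x18, slot 21 ⇒ 0x1A007 (P1/RW1/US1/PS0)
  lvl1: tbl 0x1A, slot 18 ⇒ 0x1D007 (P1/RW1/US1/PS0)
  ✓ 0x1DFB6  — 2 lookups

TLB: [["0x2A12", "0x1D"]]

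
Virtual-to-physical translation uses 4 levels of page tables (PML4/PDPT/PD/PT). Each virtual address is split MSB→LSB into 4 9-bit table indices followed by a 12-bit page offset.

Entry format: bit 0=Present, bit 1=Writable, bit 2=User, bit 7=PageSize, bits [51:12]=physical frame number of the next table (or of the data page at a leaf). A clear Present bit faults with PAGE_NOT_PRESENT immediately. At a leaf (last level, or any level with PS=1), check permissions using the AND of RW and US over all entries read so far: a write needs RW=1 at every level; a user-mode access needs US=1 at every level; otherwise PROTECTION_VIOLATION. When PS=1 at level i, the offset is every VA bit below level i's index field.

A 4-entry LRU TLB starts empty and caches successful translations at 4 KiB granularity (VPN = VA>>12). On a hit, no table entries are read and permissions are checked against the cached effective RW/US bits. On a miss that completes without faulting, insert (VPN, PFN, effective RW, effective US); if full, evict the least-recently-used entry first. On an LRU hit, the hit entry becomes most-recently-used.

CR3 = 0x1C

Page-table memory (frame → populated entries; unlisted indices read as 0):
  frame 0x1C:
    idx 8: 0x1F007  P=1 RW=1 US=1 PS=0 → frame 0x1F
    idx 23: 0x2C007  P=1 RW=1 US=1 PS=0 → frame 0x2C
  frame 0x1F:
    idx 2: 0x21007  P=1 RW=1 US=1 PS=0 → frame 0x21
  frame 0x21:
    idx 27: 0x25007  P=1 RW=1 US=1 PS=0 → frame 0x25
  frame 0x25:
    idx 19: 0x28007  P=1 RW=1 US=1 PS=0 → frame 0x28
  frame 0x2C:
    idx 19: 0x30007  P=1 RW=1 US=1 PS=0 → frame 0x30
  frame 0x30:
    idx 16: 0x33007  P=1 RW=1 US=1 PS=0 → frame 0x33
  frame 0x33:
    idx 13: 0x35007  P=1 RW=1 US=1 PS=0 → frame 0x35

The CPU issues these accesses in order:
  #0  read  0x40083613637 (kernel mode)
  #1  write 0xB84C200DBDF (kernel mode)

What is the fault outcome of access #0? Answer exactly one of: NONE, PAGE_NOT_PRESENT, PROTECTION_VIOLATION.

Per-access translation:
#0 VA=0x40083613637 (r,kernel):
  L0: frame=0x1C idx=8 entry=0x1F007 [P=1 RW=1 US=1 PS=0]
  L1: frame=0x1F idx=2 entry=0x21007 [P=1 RW=1 US=1 PS=0]
  L2: frame=0x21 idx=27 entry=0x25007 [P=1 RW=1 US=1 PS=0]
  L3: frame=0x25 idx=19 entry=0x28007 [P=1 RW=1 US=1 PS=0]
  → PA=0x28637  (4 entries read)
#1 VA=0xB84C200DBDF (w,kernel):
  L0: frame=0x1C idx=23 entry=0x2C007 [P=1 RW=1 US=1 PS=0]
  L1: frame=0x2C idx=19 entry=0x30007 [P=1 RW=1 US=1 PS=0]
  L2: frame=0x30 idx=16 entry=0x33007 [P=1 RW=1 US=1 PS=0]
  L3: frame=0x33 idx=13 entry=0x35007 [P=1 RW=1 US=1 PS=0]
  → PA=0x35BDF  (4 entries read)

Access #0 fault: NONE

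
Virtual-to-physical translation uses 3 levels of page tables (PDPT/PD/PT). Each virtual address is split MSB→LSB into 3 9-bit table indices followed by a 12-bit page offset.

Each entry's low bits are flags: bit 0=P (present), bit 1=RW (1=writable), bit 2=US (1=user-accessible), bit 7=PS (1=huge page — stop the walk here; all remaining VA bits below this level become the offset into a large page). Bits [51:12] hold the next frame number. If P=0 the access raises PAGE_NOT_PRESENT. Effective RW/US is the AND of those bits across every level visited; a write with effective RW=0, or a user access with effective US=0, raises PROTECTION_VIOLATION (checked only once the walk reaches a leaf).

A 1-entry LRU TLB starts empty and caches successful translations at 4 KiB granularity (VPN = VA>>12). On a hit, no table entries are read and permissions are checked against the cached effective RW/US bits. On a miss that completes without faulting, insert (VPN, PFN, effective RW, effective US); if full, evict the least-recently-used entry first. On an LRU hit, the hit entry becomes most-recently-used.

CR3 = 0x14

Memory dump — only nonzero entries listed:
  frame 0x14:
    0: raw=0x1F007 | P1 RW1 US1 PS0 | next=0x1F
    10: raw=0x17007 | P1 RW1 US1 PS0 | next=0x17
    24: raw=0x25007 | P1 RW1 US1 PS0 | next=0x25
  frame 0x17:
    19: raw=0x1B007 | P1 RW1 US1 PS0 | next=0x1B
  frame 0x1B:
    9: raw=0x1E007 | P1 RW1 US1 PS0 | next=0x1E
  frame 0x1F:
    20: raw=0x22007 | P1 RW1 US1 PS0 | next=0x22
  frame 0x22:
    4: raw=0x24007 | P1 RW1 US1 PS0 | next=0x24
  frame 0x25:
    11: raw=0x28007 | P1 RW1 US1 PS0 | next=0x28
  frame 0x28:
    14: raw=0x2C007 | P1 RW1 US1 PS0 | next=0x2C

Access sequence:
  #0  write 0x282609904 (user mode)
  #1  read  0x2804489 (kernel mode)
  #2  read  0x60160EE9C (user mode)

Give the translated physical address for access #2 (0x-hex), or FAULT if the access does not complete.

Walk each access:
#0 VA=0x282609904 (w,user):
  L0 @0x14[10] → 0x17007  P=1,RW=1,US=1,PS=0
  L1 @0x17[19] → 0x1B007  P=1,RW=1,US=1,PS=0
  L2 @0x1B[9] → 0x1E007  P=1,RW=1,US=1,PS=0
  → PA=0x1E904  (3 entries read)
#1 VA=0x2804489 (r,kernel):
  L0 @0x14[0] → 0x1F007  P=1,RW=1,US=1,PS=0
  L1 @0x1F[20] → 0x22007  P=1,RW=1,US=1,PS=0
  L2 @0x22[4] → 0x24007  P=1,RW=1,US=1,PS=0
  → PA=0x24489  (3 entries read)
#2 VA=0x60160EE9C (r,user):
  L0 @0x14[24] → 0x25007  P=1,RW=1,US=1,PS=0
  L1 @0x25[11] → 0x28007  P=1,RW=1,US=1,PS=0
  L2 @0x28[14] → 0x2C007  P=1,RW=1,US=1,PS=0
  → PA=0x2CE9C  (3 entries read)

Access #2 PA: 0x2CE9C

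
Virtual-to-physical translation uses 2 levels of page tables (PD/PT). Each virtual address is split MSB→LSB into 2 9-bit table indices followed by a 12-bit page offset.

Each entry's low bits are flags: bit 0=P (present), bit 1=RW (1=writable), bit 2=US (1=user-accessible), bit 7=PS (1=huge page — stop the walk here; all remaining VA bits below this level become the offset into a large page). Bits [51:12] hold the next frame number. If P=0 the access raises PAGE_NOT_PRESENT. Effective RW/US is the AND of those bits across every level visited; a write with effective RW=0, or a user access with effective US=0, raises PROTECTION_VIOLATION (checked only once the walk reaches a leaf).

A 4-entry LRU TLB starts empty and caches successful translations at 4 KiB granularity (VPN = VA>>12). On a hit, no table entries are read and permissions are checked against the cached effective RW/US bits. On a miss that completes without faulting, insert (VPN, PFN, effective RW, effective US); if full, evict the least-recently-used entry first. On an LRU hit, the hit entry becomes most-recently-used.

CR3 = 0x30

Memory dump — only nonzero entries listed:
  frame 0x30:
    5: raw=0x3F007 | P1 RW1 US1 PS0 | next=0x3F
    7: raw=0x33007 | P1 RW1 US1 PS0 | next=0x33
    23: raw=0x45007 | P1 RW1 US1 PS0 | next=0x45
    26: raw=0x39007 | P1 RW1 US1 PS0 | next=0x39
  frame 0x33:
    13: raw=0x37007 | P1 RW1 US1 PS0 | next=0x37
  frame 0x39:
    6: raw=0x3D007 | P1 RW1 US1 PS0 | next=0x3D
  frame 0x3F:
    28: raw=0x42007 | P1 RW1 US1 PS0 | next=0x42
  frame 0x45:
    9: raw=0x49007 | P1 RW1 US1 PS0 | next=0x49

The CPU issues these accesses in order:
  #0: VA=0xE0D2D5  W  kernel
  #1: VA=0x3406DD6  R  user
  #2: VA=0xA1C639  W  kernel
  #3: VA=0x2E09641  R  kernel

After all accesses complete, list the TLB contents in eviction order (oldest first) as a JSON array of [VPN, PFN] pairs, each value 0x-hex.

Per-access translation:
#0 VA=0xE0D2D5 (w,kernel):
  L0: frame=0x30 idx=7 entry=0x33007 [P=1 RW=1 US=1 PS=0]
  L1: frame=0x33 idx=13 entry=0x37007 [P=1 RW=1 US=1 PS=0]
  ✓ 0x372D5  — 2 lookups
#1 VA=0x3406DD6 (r,user):
  L0: frame=0x30 idx=26 entry=0x39007 [P=1 RW=1 US=1 PS=0]
  L1: frame=0x39 idx=6 entry=0x3D007 [P=1 RW=1 US=1 PS=0]
  ✓ 0x3DDD6  — 2 lookups
#2 VA=0xA1C639 (w,kernel):
  L0: frame=0x30 idx=5 entry=0x3F007 [P=1 RW=1 US=1 PS=0]
  L1: frame=0x3F idx=28 entry=0x42007 [P=1 RW=1 US=1 PS=0]
  ✓ 0x42639  — 2 lookups
#3 VA=0x2E09641 (r,kernel):
  L0: frame=0x30 idx=23 entry=0x45007 [P=1 RW=1 US=1 PS=0]
  L1: frame=0x45 idx=9 entry=0x49007 [P=1 RW=1 US=1 PS=0]
  ✓ 0x49641  — 2 lookups

TLB: [["0xE0D", "0x37"], ["0x3406", "0x3D"], ["0xA1C", "0x42"], ["0x2E09", "0x49"]]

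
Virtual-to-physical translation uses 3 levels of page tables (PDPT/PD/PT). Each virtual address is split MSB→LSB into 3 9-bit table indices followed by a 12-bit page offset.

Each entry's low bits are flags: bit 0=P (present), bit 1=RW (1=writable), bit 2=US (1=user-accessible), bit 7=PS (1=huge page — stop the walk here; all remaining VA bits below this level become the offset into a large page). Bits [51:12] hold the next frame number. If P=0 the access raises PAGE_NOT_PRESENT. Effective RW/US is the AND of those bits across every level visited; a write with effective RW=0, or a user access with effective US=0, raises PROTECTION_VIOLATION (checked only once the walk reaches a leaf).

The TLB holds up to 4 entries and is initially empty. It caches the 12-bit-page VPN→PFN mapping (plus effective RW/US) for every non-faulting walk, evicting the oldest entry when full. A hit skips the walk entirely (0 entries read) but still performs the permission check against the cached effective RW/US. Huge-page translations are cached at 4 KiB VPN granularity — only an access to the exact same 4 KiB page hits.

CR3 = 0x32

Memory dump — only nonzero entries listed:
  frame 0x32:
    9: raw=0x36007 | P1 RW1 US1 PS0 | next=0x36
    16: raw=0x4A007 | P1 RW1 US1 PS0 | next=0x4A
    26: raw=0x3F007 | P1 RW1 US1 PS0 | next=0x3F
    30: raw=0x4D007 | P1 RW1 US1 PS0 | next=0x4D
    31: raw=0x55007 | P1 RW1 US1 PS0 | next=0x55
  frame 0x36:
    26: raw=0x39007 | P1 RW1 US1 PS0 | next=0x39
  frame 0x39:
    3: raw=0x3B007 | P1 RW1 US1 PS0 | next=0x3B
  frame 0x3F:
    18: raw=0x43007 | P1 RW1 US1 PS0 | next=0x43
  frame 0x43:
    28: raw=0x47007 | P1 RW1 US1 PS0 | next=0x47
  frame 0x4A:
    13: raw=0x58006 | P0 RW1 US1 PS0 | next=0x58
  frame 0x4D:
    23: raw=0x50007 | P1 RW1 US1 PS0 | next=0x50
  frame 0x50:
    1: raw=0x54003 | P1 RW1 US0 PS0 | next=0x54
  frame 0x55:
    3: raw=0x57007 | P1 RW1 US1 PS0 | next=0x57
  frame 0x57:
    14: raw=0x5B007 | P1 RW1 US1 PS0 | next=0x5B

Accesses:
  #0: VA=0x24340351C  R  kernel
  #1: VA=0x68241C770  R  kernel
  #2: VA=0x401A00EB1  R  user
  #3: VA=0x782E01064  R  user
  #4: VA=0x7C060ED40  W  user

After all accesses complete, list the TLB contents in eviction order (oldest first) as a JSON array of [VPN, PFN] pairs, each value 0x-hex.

Trace:
#0 VA=0x24340351C (r,kernel):
  L0 @0x32[9] → 0x36007  P=1,RW=1,US=1,PS=0
  L1 @0x36[26] → 0x39007  P=1,RW=1,US=1,PS=0
  L2 @0x39[3] → 0x3B007  P=1,RW=1,US=1,PS=0
  ✓ 0x3B51C  — 3 lookups
#1 VA=0x68241C770 (r,kernel):
  L0 @0x32[26] → 0x3F007  P=1,RW=1,US=1,PS=0
  L1 @0x3F[18] → 0x43007  P=1,RW=1,US=1,PS=0
  L2 @0x43[28] → 0x47007  P=1,RW=1,US=1,PS=0
  ✓ 0x47770  — 3 lookups
#2 VA=0x401A00EB1 (r,user):
  L0 @0x32[16] → 0x4A007  P=1,RW=1,US=1,PS=0
  L1 @0x4A[13] → 0x58006  P=0,RW=1,US=1,PS=0
  → PAGE_NOT_PRESENT  (2 entries read)
#3 VA=0x782E01064 (r,user):
  L0 @0x32[30] → 0x4D007  P=1,RW=1,US=1,PS=0
  L1 @0x4D[23] → 0x50007  P=1,RW=1,US=1,PS=0
  L2 @0x50[1] → 0x54003  P=1,RW=1,US=0,PS=0
  → PROTECTION_VIOLATION  (3 entries read)
#4 VA=0x7C060ED40 (w,user):
  L0 @0x32[31] → 0x55007  P=1,RW=1,US=1,PS=0
  L1 @0x55[3] → 0x57007  P=1,RW=1,US=1,PS=0
  L2 @0x57[14] → 0x5B007  P=1,RW=1,US=1,PS=0
  ✓ 0x5BD40  — 3 lookups

TLB: [["0x243403", "0x3B"], ["0x68241C", "0x47"], ["0x7C060E", "0x5B"]]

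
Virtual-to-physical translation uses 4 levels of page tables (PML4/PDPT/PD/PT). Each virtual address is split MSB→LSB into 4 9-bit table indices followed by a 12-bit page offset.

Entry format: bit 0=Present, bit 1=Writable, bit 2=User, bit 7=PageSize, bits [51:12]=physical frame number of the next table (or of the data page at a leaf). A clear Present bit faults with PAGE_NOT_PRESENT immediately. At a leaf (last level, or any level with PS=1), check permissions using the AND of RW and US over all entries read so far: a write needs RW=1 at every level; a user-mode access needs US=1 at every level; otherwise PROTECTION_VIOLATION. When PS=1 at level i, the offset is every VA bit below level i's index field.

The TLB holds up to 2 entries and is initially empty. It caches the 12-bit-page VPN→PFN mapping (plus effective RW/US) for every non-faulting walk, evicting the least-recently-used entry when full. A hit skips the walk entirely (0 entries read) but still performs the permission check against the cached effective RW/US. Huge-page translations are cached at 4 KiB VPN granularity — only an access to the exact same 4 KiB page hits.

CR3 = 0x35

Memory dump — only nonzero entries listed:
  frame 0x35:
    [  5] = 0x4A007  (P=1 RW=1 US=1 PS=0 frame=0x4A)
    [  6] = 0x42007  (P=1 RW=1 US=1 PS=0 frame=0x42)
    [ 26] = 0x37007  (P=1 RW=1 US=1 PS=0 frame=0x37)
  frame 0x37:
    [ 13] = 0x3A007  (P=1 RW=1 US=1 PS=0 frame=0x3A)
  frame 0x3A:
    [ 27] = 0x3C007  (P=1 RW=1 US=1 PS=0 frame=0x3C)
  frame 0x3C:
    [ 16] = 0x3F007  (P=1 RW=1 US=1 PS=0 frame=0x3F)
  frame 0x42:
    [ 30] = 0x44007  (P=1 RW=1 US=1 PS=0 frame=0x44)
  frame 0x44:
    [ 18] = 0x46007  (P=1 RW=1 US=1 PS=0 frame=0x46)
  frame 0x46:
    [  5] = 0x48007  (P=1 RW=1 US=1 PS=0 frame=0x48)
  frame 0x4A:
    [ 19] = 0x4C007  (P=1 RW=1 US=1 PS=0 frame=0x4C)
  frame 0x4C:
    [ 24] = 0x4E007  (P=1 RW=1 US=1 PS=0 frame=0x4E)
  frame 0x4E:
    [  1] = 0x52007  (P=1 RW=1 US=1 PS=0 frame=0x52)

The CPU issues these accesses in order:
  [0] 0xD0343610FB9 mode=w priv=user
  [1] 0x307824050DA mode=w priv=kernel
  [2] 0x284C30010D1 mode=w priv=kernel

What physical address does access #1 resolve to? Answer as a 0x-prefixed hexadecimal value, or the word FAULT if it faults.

Per-access translation:
#0 VA=0xD0343610FB9 (w,user):
  L0: frame=0x35 idx=26 entry=0x37007 [P=1 RW=1 US=1 PS=0]
  L1: frame=0x37 idx=13 entry=0x3A007 [P=1 RW=1 US=1 PS=0]
  L2: frame=0x3A idx=27 entry=0x3C007 [P=1 RW=1 US=1 PS=0]
  L3: frame=0x3C idx=16 entry=0x3F007 [P=1 RW=1 US=1 PS=0]
  ✓ 0x3FFB9  — 4 lookups
#1 VA=0x307824050DA (w,kernel):
  L0: frame=0x35 idx=6 entry=0x42007 [P=1 RW=1 US=1 PS=0]
  L1: frame=0x42 idx=30 entry=0x44007 [P=1 RW=1 US=1 PS=0]
  L2: frame=0x44 idx=18 entry=0x46007 [P=1 RW=1 US=1 PS=0]
  L3: frame=0x46 idx=5 entry=0x48007 [P=1 RW=1 US=1 PS=0]
  ✓ 0x480DA  — 4 lookups
#2 VA=0x284C30010D1 (w,kernel):
  L0: frame=0x35 idx=5 entry=0x4A007 [P=1 RW=1 US=1 PS=0]
  L1: frame=0x4A idx=19 entry=0x4C007 [P=1 RW=1 US=1 PS=0]
  L2: frame=0x4C idx=24 entry=0x4E007 [P=1 RW=1 US=1 PS=0]
  L3: frame=0x4E idx=1 entry=0x52007 [P=1 RW=1 US=1 PS=0]
  ✓ 0x520D1  — 4 lookups

Access #1 PA: 0x480DA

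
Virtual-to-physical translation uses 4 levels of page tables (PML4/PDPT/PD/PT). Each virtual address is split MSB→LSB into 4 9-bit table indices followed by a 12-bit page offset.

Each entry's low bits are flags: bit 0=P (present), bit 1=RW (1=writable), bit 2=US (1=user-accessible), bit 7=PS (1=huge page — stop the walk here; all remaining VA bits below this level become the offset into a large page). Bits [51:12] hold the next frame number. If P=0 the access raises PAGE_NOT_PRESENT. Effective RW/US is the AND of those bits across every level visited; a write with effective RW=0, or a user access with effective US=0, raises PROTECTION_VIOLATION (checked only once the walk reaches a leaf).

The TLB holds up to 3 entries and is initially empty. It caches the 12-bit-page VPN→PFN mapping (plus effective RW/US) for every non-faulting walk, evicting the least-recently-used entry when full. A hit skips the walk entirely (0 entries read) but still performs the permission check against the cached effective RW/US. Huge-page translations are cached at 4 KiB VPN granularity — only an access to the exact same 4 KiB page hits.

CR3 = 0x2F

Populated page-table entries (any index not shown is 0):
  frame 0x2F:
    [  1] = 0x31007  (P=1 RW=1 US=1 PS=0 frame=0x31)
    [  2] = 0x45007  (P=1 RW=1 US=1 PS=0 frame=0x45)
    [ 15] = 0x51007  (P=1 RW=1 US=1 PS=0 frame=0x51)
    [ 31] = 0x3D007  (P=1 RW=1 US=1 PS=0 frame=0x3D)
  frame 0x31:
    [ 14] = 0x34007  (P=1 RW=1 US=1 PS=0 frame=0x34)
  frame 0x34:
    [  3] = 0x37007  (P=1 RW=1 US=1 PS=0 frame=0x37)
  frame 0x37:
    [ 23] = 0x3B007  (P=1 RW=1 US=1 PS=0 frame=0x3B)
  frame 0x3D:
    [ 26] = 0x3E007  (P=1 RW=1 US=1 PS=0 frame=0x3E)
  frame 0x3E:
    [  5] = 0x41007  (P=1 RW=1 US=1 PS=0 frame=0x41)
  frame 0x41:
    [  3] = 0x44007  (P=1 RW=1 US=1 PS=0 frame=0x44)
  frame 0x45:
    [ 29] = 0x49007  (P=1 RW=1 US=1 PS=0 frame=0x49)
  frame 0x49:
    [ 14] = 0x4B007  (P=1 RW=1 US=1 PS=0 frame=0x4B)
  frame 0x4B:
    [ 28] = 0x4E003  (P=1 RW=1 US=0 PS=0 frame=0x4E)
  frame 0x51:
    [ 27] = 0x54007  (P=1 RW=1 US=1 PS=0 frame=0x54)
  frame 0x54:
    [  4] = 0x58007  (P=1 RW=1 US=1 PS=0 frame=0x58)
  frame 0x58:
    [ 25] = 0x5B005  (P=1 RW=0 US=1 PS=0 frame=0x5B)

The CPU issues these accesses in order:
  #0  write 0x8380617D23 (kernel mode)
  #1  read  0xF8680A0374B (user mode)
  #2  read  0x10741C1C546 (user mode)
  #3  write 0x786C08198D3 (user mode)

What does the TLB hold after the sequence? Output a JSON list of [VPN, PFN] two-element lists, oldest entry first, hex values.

Walk each access:
#0 VA=0x8380617D23 (w,kernel):
  L0 @0x2F[1] → 0x31007  P=1,RW=1,US=1,PS=0
  L1 @0x31[14] → 0x34007  P=1,RW=1,US=1,PS=0
  L2 @0x34[3] → 0x37007  P=1,RW=1,US=1,PS=0
  L3 @0x37[23] → 0x3B007  P=1,RW=1,US=1,PS=0
  ⇒ phys 0x3BD23  [4 reads]
#1 VA=0xF8680A0374B (r,user):
  L0 @0x2F[31] → 0x3D007  P=1,RW=1,US=1,PS=0
  L1 @0x3D[26] → 0x3E007  P=1,RW=1,US=1,PS=0
  L2 @0x3E[5] → 0x41007  P=1,RW=1,US=1,PS=0
  L3 @0x41[3] → 0x44007  P=1,RW=1,US=1,PS=0
  ⇒ phys 0x4474B  [4 reads]
#2 VA=0x10741C1C546 (r,user):
  L0 @0x2F[2] → 0x45007  P=1,RW=1,US=1,PS=0
  L1 @0x45[29] → 0x49007  P=1,RW=1,US=1,PS=0
  L2 @0x49[14] → 0x4B007  P=1,RW=1,US=1,PS=0
  L3 @0x4B[28] → 0x4E003  P=1,RW=1,US=0,PS=0
  ⇒ fault: PROTECTION_VIOLATION  — 4 lookups
#3 VA=0x786C08198D3 (w,user):
  L0 @0x2F[15] → 0x51007  P=1,RW=1,US=1,PS=0
  L1 @0x51[27] → 0x54007  P=1,RW=1,US=1,PS=0
  L2 @0x54[4] → 0x58007  P=1,RW=1,US=1,PS=0
  L3 @0x58[25] → 0x5B005  P=1,RW=0,US=1,PS=0
  ⇒ fault: PROTECTION_VIOLATION  — 4 lookups

TLB: [["0x8380617", "0x3B"], ["0xF8680A03", "0x44"]]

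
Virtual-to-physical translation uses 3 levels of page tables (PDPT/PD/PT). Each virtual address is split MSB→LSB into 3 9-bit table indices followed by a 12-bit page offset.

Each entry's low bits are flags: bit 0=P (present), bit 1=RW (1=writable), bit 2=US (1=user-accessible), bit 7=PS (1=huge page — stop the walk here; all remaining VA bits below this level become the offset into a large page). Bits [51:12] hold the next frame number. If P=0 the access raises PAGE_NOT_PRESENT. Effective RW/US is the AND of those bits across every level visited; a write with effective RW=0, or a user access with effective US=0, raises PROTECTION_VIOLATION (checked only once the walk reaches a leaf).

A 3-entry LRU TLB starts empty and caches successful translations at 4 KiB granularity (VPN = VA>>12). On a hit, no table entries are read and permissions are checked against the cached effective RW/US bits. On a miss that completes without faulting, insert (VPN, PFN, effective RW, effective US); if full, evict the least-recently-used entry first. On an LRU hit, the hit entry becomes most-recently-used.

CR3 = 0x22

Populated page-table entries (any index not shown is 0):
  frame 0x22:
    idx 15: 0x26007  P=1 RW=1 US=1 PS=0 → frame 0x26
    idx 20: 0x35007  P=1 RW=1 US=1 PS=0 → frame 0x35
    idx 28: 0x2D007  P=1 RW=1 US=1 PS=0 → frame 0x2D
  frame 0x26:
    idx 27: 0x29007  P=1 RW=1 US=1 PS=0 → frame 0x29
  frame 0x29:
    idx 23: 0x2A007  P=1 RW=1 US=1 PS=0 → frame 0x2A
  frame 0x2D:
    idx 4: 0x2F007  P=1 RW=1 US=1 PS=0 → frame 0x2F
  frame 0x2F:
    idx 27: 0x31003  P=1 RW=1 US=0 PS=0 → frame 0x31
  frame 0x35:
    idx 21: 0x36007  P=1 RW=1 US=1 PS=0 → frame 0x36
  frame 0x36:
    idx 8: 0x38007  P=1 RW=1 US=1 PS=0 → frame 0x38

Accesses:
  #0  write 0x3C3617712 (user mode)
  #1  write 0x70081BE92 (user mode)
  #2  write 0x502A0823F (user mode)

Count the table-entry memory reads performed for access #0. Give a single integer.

Walk each access:
#0 VA=0x3C3617712 (w,user):
  L0 @0x22[15] → 0x26007  P=1,RW=1,US=1,PS=0
  L1 @0x26[27] → 0x29007  P=1,RW=1,US=1,PS=0
  L2 @0x29[23] → 0x2A007  P=1,RW=1,US=1,PS=0
  ✓ 0x2A712  — 3 lookups
#1 VA=0x70081BE92 (w,user):
  L0 @0x22[28] → 0x2D007  P=1,RW=1,US=1,PS=0
  L1 @0x2D[4] → 0x2F007  P=1,RW=1,US=1,PS=0
  L2 @0x2F[27] → 0x31003  P=1,RW=1,US=0,PS=0
  ⇒ fault: PROTECTION_VIOLATION  — 3 lookups
#2 VA=0x502A0823F (w,user):
  L0 @0x22[20] → 0x35007  P=1,RW=1,US=1,PS=0
  L1 @0x35[21] → 0x36007  P=1,RW=1,US=1,PS=0
  L2 @0x36[8] → 0x38007  P=1,RW=1,US=1,PS=0
  ✓ 0x3823F  — 3 lookups

Entries read for #0: 3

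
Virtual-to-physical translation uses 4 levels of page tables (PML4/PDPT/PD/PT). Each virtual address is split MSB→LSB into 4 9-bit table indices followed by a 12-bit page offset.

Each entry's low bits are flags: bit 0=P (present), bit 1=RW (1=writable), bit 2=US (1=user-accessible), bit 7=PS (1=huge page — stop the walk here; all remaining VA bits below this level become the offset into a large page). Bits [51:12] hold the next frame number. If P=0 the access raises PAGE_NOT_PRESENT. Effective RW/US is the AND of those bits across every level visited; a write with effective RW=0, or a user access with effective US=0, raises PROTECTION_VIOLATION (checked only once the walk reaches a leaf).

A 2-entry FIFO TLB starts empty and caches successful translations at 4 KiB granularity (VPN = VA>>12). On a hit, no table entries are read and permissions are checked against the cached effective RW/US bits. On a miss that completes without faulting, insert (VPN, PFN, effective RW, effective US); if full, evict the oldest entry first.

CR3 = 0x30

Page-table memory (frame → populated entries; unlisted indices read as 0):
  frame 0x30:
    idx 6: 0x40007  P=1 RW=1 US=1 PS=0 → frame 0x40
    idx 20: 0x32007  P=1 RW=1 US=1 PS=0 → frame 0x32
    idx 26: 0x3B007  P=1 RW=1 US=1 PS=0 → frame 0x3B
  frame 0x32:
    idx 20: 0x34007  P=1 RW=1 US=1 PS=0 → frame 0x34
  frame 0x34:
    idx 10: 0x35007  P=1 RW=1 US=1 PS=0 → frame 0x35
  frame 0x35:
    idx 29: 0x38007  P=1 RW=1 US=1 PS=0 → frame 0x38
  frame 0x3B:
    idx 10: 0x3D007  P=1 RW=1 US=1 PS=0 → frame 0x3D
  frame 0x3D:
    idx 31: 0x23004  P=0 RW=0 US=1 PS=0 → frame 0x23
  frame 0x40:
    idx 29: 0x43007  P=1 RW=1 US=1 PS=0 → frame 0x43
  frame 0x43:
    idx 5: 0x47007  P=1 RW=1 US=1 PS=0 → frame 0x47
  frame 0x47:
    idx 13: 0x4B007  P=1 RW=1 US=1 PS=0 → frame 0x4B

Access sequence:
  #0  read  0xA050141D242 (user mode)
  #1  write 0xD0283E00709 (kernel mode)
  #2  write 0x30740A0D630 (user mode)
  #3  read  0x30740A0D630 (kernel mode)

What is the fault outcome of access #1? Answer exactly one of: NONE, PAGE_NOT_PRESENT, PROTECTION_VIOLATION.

Walk each access:
#0 VA=0xA050141D242 (r,user):
  [0] read 0x30 idx=20: raw=0x32007 flags P=1 W=1 U=1 S=0
  [1] read 0x32 idx=20: raw=0x34007 flags P=1 W=1 U=1 S=0
  [2] read 0x34 idx=10: raw=0x35007 flags P=1 W=1 U=1 S=0
  [3] read 0x35 idx=29: raw=0x38007 flags P=1 W=1 U=1 S=0
  ✓ 0x38242  — 4 lookups
#1 VA=0xD0283E00709 (w,kernel):
  [0] read 0x30 idx=26: raw=0x3B007 flags P=1 W=1 U=1 S=0
  [1] read 0x3B idx=10: raw=0x3D007 flags P=1 W=1 U=1 S=0
  [2] read 0x3D idx=31: raw=0x23004 flags P=0 W=0 U=1 S=0
  → PAGE_NOT_PRESENT  (3 entries read)
#2 VA=0x30740A0D630 (w,user):
  [0] read 0x30 idx=6: raw=0x40007 flags P=1 W=1 U=1 S=0
  [1] read 0x40 idx=29: raw=0x43007 flags P=1 W=1 U=1 S=0
  [2] read 0x43 idx=5: raw=0x47007 flags P=1 W=1 U=1 S=0
  [3] read 0x47 idx=13: raw=0x4B007 flags P=1 W=1 U=1 S=0
  ✓ 0x4B630  — 4 lookups
#3 VA=0x30740A0D630 (r,kernel):
  TLB hit vpn=0x30740A0D → PA=0x4B630

Access #1 fault: PAGE_NOT_PRESENT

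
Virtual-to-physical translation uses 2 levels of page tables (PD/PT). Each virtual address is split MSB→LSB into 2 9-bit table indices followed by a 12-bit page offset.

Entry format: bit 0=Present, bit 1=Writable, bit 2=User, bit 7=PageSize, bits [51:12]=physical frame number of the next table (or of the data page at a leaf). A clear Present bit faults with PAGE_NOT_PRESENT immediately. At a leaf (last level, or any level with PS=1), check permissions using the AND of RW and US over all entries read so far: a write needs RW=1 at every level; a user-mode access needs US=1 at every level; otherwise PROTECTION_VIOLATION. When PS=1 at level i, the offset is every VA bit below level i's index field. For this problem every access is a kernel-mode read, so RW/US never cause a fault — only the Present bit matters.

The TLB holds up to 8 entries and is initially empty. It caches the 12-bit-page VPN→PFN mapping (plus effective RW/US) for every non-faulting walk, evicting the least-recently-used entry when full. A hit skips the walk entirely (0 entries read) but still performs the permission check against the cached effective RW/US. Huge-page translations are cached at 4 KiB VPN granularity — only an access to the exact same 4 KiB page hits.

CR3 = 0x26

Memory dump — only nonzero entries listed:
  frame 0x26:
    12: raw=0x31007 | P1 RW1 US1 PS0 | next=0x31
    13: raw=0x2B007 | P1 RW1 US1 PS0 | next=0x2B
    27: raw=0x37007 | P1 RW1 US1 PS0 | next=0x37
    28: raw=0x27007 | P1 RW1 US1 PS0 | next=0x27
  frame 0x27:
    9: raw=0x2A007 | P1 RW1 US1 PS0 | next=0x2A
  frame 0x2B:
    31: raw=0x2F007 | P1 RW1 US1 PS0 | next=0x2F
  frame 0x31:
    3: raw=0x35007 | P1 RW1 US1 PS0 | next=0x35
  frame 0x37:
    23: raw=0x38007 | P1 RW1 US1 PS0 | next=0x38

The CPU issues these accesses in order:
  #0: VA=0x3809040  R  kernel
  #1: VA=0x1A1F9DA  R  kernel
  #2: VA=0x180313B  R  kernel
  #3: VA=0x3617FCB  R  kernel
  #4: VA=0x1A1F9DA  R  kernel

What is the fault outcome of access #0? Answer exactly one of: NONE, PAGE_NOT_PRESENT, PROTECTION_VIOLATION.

Per-access translation:
#0 VA=0x3809040 (r,kernel):
  lvl0: tbl 0x26, slot 28 ⇒ 0x27007 (P1/RW1/US1/PS0)
  lvl1: tbl 0x27, slot 9 ⇒ 0x2A007 (P1/RW1/US1/PS0)
  ✓ 0x2A040  — 2 lookups
#1 VA=0x1A1F9DA (r,kernel):
  lvl0: tbl 0x26, slot 13 ⇒ 0x2B007 (P1/RW1/US1/PS0)
  lvl1: tbl 0x2B, slot 31 ⇒ 0x2F007 (P1/RW1/US1/PS0)
  ✓ 0x2F9DA  — 2 lookups
#2 VA=0x180313B (r,kernel):
  lvl0: tbl 0x26, slot 12 ⇒ 0x31007 (P1/RW1/US1/PS0)
  lvl1: tbl 0x31, slot 3 ⇒ 0x35007 (P1/RW1/US1/PS0)
  ✓ 0x3513B  — 2 lookups
#3 VA=0x3617FCB (r,kernel):
  lvl0: tbl 0x26, slot 27 ⇒ 0x37007 (P1/RW1/US1/PS0)
  lvl1: tbl 0x37, slot 23 ⇒ 0x38007 (P1/RW1/US1/PS0)
  ✓ 0x38FCB  — 2 lookups
#4 VA=0x1A1F9DA (r,kernel):
  TLB hit vpn=0x1A1F → PA=0x2F9DA

Access #0 fault: NONE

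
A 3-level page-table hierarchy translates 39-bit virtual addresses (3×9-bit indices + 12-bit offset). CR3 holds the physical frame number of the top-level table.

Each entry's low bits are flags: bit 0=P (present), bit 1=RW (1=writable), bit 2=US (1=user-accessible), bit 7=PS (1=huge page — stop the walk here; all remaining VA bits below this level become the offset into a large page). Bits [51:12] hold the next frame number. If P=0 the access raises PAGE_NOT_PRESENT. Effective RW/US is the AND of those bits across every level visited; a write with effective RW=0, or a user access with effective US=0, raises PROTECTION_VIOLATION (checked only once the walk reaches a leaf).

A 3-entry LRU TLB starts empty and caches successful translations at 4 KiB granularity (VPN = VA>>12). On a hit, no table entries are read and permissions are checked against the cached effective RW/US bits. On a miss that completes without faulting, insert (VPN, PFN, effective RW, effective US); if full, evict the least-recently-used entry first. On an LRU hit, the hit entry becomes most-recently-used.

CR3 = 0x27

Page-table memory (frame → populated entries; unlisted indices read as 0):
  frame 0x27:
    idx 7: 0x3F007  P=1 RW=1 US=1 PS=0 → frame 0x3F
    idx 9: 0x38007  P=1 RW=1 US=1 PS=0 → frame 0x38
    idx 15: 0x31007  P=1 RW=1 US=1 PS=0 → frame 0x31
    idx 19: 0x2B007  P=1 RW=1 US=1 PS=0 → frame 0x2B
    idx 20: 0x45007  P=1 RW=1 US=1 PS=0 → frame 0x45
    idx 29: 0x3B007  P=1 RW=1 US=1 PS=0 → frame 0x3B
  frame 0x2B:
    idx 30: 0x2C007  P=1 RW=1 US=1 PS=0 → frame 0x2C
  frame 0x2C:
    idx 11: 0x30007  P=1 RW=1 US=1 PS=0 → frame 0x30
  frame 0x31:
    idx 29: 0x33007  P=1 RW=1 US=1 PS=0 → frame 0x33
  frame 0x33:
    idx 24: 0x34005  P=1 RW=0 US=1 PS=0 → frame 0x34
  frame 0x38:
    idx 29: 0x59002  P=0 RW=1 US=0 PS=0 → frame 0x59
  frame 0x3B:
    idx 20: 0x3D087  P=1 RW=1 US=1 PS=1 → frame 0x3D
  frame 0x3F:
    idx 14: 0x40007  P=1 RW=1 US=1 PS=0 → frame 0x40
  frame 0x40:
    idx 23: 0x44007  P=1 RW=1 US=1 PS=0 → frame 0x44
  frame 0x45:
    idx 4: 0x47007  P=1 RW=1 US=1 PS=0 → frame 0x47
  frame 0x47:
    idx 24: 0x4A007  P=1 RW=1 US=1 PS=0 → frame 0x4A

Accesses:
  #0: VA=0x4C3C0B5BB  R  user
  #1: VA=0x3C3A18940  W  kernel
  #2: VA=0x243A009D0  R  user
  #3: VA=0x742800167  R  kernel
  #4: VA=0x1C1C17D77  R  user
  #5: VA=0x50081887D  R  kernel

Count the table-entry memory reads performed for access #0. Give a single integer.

Walk each access:
#0 VA=0x4C3C0B5BB (r,user):
  [0] read 0x27 idx=19: raw=0x2B007 flags P=1 W=1 U=1 S=0
  [1] read 0x2B idx=30: raw=0x2C007 flags P=1 W=1 U=1 S=0
  [2] read 0x2C idx=11: raw=0x30007 flags P=1 W=1 U=1 S=0
  → PA=0x305BB  (3 entries read)
#1 VA=0x3C3A18940 (w,kernel):
  [0] read 0x27 idx=15: raw=0x31007 flags P=1 W=1 U=1 S=0
  [1] read 0x31 idx=29: raw=0x33007 flags P=1 W=1 U=1 S=0
  [2] read 0x33 idx=24: raw=0x34005 flags P=1 W=0 U=1 S=0
  ⇒ fault: PROTECTION_VIOLATION  — 3 lookups
#2 VA=0x243A009D0 (r,user):
  [0] read 0x27 idx=9: raw=0x38007 flags P=1 W=1 U=1 S=0
  [1] read 0x38 idx=29: raw=0x59002 flags P=0 W=1 U=0 S=0
  ⇒ fault: PAGE_NOT_PRESENT  — 2 lookups
#3 VA=0x742800167 (r,kernel):
  [0] read 0x27 idx=29: raw=0x3B007 flags P=1 W=1 U=1 S=0
  [1] read 0x3B idx=20: raw=0x3D087 flags P=1 W=1 U=1 S=1
  → PA=0x3D167 (huge @L1)  (2 entries read)
#4 VA=0x1C1C17D77 (r,user):
  [0] read 0x27 idx=7: raw=0x3F007 flags P=1 W=1 U=1 S=0
  [1] read 0x3F idx=14: raw=0x40007 flags P=1 W=1 U=1 S=0
  [2] read 0x40 idx=23: raw=0x44007 flags P=1 W=1 U=1 S=0
  → PA=0x44D77  (3 entries read)
#5 VA=0x50081887D (r,kernel):
  [0] read 0x27 idx=20: raw=0x45007 flags P=1 W=1 U=1 S=0
  [1] read 0x45 idx=4: raw=0x47007 flags P=1 W=1 U=1 S=0
  [2] read 0x47 idx=24: raw=0x4A007 flags P=1 W=1 U=1 S=0
  → PA=0x4A87D  (3 entries read)

Entries read for #0: 3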